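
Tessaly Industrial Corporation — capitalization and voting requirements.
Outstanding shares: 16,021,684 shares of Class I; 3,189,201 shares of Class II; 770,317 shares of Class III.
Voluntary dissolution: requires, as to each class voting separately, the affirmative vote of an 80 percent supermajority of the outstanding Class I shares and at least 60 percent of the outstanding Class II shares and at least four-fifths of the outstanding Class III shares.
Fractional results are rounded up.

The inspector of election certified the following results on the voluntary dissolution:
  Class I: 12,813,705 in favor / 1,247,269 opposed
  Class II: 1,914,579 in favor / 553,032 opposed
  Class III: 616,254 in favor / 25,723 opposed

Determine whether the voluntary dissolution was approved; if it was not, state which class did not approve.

Not approved — the Class I shares did not give the required vote.

Class I: 4/5 of 16021684 = 12817347.20, rounded up to 12817348; 12,817,348 required, 12,813,705 in favor — not approved.
Class II: 3/5 of 3189201 = 1913520.60, rounded up to 1913521; 1,913,521 required, 1,914,579 in favor — approved.
Class III: 4/5 of 770317 = 616253.60, rounded up to 616254; 616,254 required, 616,254 in favor — approved.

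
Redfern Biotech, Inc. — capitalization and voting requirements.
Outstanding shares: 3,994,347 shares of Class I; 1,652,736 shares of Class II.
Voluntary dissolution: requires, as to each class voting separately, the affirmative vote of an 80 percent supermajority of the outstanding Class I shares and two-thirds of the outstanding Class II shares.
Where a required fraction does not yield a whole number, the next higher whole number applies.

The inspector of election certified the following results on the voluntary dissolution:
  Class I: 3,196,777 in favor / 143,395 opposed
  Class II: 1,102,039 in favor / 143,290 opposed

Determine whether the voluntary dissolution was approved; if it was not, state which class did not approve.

Class I: 4/5 of 3994347 = 3195477.60, rounded up to 3195478; 3,195,478 required, 3,196,777 in favor — approved.
Class II: 2/3 of 1652736 = 1101824; 1,101,824 required, 1,102,039 in favor — approved.

Approved — every class gave the required vote.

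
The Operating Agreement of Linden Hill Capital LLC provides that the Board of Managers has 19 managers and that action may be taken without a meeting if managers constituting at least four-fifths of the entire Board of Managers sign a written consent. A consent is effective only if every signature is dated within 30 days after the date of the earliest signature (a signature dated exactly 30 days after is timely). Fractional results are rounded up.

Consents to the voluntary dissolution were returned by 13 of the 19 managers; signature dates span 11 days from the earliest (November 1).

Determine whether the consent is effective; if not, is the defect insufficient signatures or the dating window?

Not effective — insufficient signatures.

Signatures required: at least four-fifths of 19 — 4/5 of 19 = 15.20, rounded up to 16, so 16 needed; 13 signed. Insufficient.
Dating window: the latest signature is 11 days after the earliest; the limit is 30 days. Within the window.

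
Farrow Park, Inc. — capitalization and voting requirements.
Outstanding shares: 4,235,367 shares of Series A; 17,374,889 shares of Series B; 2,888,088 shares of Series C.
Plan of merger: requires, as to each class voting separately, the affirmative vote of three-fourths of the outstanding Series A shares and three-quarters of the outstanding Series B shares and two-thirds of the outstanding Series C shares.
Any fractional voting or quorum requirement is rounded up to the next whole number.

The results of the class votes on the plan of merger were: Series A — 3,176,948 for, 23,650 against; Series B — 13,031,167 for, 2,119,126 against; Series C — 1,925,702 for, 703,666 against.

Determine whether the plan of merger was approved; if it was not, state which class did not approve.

Series A: 3/4 of 4235367 = 3176525.25, rounded up to 3176526; 3,176,526 required, 3,176,948 in favor — approved.
Series B: 3/4 of 17374889 = 13031166.75, rounded up to 13031167; 13,031,167 required, 13,031,167 in favor — approved.
Series C: 2/3 of 2888088 = 1925392; 1,925,392 required, 1,925,702 in favor — approved.

Approved — every class gave the required vote.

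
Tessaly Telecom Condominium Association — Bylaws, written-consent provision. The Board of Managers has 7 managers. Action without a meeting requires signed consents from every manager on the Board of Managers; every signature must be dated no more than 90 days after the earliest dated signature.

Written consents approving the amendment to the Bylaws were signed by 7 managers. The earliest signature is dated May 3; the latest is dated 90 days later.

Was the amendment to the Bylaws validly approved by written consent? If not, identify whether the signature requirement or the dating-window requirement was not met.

Effective — both the signature and dating-window requirements are satisfied.

Signatures required: all of 7 — unanimous means all 7, so 7 needed; 7 signed. Sufficient.
Dating window: the latest signature is 90 days after the earliest; the limit is 90 days. Within the window.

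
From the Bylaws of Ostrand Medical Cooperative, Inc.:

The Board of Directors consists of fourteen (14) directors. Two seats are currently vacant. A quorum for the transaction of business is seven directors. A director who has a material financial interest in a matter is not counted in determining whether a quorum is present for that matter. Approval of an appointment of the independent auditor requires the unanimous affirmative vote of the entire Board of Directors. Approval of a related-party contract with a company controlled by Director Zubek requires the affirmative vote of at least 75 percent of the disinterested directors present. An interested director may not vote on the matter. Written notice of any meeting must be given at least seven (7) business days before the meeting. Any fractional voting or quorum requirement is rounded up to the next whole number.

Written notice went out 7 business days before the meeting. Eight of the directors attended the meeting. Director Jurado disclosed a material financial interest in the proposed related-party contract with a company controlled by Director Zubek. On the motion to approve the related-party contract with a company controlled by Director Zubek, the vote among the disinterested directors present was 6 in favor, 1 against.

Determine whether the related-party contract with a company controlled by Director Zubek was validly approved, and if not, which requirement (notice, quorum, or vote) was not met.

Notice: 7 business days given; 7 required (7 ≥ 7). Satisfied.
Quorum: 8 present, but the 1 interested director does not count, leaving 7. Quorum is 7. Satisfied.
Vote: the related-party contract with a company controlled by Director Zubek requires three-fourths of the disinterested directors present (8 − 1 = 7). 3/4 of 7 = 5.25, rounded up to 6, so 6 affirmative votes are needed; 6 voted in favor. Satisfied.

Valid — all requirements satisfied.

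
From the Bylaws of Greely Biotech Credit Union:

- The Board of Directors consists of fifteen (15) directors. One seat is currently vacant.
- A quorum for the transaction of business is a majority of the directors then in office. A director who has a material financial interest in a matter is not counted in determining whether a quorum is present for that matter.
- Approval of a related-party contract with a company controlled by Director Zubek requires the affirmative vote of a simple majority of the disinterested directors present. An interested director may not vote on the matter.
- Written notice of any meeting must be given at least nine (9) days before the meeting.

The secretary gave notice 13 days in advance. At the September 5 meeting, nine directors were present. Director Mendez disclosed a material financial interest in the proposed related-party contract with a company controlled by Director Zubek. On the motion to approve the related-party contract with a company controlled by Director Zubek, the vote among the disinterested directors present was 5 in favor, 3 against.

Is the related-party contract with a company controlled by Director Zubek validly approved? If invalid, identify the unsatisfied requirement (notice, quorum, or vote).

Notice: 13 days given; 9 required (13 ≥ 9). Satisfied.
Quorum: 9 present, but the 1 interested director does not count, leaving 8. Quorum is 8. Satisfied.
Vote: the related-party contract with a company controlled by Director Zubek requires a majority of the disinterested directors present (9 − 1 = 8). A majority of 8 is 5, so 5 affirmative votes are needed; 5 voted in favor. Satisfied.

Valid — all requirements satisfied.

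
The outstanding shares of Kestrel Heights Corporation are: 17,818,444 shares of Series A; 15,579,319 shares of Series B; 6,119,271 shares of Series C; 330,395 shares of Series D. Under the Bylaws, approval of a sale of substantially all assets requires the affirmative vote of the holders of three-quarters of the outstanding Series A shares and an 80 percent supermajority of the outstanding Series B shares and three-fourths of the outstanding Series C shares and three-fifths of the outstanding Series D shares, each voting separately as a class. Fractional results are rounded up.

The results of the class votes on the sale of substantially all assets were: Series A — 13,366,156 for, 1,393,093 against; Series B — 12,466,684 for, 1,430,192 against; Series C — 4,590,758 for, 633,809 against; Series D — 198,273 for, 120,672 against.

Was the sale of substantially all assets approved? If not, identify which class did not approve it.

Series A: 3/4 of 17818444 = 13363833; 13,363,833 required, 13,366,156 in favor — approved.
Series B: 4/5 of 15579319 = 12463455.20, rounded up to 12463456; 12,463,456 required, 12,466,684 in favor — approved.
Series C: 3/4 of 6119271 = 4589453.25, rounded up to 4589454; 4,589,454 required, 4,590,758 in favor — approved.
Series D: 3/5 of 330395 = 198237; 198,237 required, 198,273 in favor — approved.

Approved — every class gave the required vote.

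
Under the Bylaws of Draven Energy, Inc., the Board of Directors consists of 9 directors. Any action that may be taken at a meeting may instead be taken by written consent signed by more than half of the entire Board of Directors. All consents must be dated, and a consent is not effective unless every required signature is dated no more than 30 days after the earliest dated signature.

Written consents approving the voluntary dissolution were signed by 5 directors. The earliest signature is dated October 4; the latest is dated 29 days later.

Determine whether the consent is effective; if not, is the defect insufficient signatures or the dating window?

Signatures required: more than half of 9 — a majority of 9 is 5, so 5 needed; 5 signed. Sufficient.
Dating window: the latest signature is 29 days after the earliest; the limit is 30 days. Within the window.

Effective — both the signature and dating-window requirements are satisfied.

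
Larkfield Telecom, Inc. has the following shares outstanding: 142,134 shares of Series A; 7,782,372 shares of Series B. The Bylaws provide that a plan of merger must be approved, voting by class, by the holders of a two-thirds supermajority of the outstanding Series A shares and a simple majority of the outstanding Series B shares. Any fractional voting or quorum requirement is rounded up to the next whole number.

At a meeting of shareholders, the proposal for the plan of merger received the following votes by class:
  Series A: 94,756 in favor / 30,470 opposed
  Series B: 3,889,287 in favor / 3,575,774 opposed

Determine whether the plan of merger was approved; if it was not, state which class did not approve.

Not approved — the Series B shares did not give the required vote.

Series A: 2/3 of 142134 = 94756; 94,756 required, 94,756 in favor — approved.
Series B: a majority of 7782372 is 3891187; 3,891,187 required, 3,889,287 in favor — not approved.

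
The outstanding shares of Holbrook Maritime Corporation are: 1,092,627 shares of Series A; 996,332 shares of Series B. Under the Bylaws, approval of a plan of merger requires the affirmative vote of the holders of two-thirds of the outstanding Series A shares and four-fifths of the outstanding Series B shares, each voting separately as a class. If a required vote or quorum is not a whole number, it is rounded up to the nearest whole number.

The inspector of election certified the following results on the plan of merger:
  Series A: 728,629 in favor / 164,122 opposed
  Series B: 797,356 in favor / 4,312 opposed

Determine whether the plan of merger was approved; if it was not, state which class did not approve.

Series A: 2/3 of 1092627 = 728418; 728,418 required, 728,629 in favor — approved.
Series B: 4/5 of 996332 = 797065.60, rounded up to 797066; 797,066 required, 797,356 in favor — approved.

Approved — every class gave the required vote.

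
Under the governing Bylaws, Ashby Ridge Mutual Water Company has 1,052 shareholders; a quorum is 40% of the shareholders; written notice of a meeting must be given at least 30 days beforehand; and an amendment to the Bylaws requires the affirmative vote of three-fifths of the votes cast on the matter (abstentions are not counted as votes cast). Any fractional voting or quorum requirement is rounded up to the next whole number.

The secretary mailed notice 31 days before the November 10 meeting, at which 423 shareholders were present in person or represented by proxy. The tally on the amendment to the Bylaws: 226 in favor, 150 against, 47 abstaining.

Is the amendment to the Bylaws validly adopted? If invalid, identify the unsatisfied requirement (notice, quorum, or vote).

Notice: 31 days given; 30 required. Satisfied.
Quorum: 40% of 1,052 = 420.80, rounded up to 421; 423 present. Satisfied.
Vote: requires three-fifths of the votes cast (423 − 47 abstaining = 376); 3/5 of 376 = 225.60, rounded up to 226, so 226 needed; 226 in favor. Satisfied.

Valid — all requirements satisfied.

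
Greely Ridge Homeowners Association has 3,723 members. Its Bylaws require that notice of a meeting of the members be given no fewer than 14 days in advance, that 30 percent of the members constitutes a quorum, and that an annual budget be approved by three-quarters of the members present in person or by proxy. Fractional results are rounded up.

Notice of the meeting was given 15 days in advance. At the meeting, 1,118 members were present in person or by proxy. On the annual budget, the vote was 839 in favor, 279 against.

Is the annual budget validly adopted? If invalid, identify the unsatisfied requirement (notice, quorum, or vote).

Notice: 15 days given; 14 required. Satisfied.
Quorum: 30% of 3,723 = 1,116.90, rounded up to 1,117; 1,118 present. Satisfied.
Vote: requires three-fourths of those present (1,118); 3/4 of 1118 = 838.50, rounded up to 839, so 839 needed; 839 in favor. Satisfied.

Valid — all requirements satisfied.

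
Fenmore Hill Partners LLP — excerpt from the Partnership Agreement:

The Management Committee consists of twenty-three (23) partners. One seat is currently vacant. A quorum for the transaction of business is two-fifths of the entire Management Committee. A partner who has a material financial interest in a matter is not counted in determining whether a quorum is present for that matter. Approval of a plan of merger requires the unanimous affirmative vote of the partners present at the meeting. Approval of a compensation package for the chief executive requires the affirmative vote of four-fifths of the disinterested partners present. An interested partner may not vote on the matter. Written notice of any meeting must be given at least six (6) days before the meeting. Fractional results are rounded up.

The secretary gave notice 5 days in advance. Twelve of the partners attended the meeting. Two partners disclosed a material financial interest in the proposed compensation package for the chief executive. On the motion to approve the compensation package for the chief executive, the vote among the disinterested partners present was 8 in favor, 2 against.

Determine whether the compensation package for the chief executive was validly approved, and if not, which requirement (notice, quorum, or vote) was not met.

Notice: 5 days given; 6 required (5 < 6). Not satisfied.
Quorum: 12 present, but the 2 interested partners do not count, leaving 10. Quorum is 10. Satisfied.
Vote: the compensation package for the chief executive requires four-fifths of the disinterested partners present (12 − 2 = 10). 4/5 of 10 = 8, so 8 affirmative votes are needed; 8 voted in favor. Satisfied.

Invalid — notice requirement not satisfied.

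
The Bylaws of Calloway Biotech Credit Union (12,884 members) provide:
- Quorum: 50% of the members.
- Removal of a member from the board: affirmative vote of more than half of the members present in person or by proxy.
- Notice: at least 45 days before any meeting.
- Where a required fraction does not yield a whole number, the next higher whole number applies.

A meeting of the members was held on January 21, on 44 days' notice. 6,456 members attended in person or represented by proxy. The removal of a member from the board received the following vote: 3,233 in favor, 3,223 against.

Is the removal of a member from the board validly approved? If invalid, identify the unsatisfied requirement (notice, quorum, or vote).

Notice: 44 days given; 45 required. Not satisfied.
Quorum: 50% of 12,884 = 6,442; 6,456 present. Satisfied.
Vote: requires a majority of those present (6,456); a majority of 6456 is 3229, so 3,229 needed; 3,233 in favor. Satisfied.

Invalid — notice requirement not satisfied.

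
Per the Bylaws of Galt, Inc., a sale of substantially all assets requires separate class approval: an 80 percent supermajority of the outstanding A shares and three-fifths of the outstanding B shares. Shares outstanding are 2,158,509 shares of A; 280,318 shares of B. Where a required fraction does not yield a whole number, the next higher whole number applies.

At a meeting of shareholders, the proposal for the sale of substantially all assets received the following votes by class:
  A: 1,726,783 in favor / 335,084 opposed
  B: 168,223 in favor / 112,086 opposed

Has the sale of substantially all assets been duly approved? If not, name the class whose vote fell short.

Not approved — the A shares did not give the required vote.

A: 4/5 of 2158509 = 1726807.20, rounded up to 1726808; 1,726,808 required, 1,726,783 in favor — not approved.
B: 3/5 of 280318 = 168190.80, rounded up to 168191; 168,191 required, 168,223 in favor — approved.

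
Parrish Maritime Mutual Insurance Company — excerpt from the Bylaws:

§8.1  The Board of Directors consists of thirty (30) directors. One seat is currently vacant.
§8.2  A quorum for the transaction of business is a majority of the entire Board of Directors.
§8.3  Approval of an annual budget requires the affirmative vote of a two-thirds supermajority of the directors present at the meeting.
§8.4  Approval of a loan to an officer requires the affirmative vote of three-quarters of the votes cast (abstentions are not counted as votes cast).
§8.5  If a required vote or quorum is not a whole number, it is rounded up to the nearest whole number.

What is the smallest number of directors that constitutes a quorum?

A majority of 30 is 16.

16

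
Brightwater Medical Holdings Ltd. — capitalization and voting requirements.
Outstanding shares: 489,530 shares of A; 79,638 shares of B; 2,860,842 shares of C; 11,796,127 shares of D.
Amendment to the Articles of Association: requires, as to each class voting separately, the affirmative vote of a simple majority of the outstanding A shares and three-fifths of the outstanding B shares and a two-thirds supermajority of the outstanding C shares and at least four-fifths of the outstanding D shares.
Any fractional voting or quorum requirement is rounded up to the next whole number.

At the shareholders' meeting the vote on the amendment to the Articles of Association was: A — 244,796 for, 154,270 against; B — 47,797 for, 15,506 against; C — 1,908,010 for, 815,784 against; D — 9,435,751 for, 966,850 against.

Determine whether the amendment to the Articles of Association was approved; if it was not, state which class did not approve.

Not approved — the D shares did not give the required vote.

A: a majority of 489530 is 244766; 244,766 required, 244,796 in favor — approved.
B: 3/5 of 79638 = 47782.80, rounded up to 47783; 47,783 required, 47,797 in favor — approved.
C: 2/3 of 2860842 = 1907228; 1,907,228 required, 1,908,010 in favor — approved.
D: 4/5 of 11796127 = 9436901.60, rounded up to 9436902; 9,436,902 required, 9,435,751 in favor — not approved.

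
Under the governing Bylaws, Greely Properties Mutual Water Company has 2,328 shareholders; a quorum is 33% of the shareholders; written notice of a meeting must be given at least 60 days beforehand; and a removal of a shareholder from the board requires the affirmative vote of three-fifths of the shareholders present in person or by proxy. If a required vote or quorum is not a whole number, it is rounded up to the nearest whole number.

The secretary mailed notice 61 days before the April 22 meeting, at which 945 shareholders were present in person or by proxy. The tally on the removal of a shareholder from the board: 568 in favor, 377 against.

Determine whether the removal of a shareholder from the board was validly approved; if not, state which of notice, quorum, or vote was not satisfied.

Notice: 61 days given; 60 required. Satisfied.
Quorum: 33% of 2,328 = 768.24, rounded up to 769; 945 present. Satisfied.
Vote: requires three-fifths of those present (945); 3/5 of 945 = 567, so 567 needed; 568 in favor. Satisfied.

Valid — all requirements satisfied.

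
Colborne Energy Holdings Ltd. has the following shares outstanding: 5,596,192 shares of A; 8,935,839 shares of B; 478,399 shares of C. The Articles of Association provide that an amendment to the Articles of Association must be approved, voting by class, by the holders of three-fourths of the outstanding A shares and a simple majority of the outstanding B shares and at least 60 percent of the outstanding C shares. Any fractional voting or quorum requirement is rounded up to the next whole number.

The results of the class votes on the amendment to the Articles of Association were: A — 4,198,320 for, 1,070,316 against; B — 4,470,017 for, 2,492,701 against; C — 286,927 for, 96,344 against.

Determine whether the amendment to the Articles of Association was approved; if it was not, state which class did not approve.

A: 3/4 of 5596192 = 4197144; 4,197,144 required, 4,198,320 in favor — approved.
B: a majority of 8935839 is 4467920; 4,467,920 required, 4,470,017 in favor — approved.
C: 3/5 of 478399 = 287039.40, rounded up to 287040; 287,040 required, 286,927 in favor — not approved.

Not approved — the C shares did not give the required vote.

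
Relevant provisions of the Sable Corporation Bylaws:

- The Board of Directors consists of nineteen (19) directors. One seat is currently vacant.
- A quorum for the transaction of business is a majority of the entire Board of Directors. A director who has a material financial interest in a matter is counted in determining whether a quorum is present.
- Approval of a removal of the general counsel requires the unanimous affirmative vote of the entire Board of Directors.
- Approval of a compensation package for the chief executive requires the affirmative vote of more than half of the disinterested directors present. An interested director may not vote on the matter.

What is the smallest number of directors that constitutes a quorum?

10

A majority of 19 is 10.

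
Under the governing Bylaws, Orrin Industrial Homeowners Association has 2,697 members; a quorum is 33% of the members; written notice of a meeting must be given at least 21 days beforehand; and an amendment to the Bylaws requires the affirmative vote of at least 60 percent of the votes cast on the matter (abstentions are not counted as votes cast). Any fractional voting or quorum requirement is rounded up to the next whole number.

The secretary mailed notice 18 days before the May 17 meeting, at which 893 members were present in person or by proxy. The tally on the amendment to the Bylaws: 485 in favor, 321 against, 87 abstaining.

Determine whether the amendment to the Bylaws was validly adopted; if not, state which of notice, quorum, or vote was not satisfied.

Invalid — notice requirement not satisfied.

Notice: 18 days given; 21 required. Not satisfied.
Quorum: 33% of 2,697 = 890.01, rounded up to 891; 893 present. Satisfied.
Vote: requires three-fifths of the votes cast (893 − 87 abstaining = 806); 3/5 of 806 = 483.60, rounded up to 484, so 484 needed; 485 in favor. Satisfied.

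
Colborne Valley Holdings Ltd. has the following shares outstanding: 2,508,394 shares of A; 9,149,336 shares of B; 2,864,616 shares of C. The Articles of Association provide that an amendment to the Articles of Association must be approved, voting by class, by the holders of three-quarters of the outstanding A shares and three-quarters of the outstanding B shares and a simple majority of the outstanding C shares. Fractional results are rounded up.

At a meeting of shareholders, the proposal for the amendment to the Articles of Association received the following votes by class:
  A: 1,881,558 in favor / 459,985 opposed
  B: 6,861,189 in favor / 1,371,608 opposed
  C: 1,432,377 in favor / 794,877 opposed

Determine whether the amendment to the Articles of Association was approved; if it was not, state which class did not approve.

Not approved — the B shares did not give the required vote.

A: 3/4 of 2508394 = 1881295.50, rounded up to 1881296; 1,881,296 required, 1,881,558 in favor — approved.
B: 3/4 of 9149336 = 6862002; 6,862,002 required, 6,861,189 in favor — not approved.
C: a majority of 2864616 is 1432309; 1,432,309 required, 1,432,377 in favor — approved.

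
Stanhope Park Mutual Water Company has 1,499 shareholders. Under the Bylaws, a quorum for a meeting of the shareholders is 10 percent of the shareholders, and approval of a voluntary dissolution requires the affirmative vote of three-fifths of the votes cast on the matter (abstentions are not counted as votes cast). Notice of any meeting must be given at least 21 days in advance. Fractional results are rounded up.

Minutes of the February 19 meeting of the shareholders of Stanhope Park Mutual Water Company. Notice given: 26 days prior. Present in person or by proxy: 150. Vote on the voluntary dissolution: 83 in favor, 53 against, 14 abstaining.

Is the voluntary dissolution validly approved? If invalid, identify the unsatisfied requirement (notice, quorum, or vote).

Valid — all requirements satisfied.

Notice: 26 days given; 21 required. Satisfied.
Quorum: 10% of 1,499 = 149.90, rounded up to 150; 150 present. Satisfied.
Vote: requires three-fifths of the votes cast (150 − 14 abstaining = 136); 3/5 of 136 = 81.60, rounded up to 82, so 82 needed; 83 in favor. Satisfied.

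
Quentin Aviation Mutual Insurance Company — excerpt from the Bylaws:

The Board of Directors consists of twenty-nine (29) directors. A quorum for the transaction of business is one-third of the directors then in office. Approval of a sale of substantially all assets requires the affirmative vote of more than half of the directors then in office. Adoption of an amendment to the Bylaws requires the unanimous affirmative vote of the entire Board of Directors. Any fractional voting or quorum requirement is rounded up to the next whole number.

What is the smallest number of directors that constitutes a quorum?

10

1/3 of 29 = 9.67, rounded up to 10.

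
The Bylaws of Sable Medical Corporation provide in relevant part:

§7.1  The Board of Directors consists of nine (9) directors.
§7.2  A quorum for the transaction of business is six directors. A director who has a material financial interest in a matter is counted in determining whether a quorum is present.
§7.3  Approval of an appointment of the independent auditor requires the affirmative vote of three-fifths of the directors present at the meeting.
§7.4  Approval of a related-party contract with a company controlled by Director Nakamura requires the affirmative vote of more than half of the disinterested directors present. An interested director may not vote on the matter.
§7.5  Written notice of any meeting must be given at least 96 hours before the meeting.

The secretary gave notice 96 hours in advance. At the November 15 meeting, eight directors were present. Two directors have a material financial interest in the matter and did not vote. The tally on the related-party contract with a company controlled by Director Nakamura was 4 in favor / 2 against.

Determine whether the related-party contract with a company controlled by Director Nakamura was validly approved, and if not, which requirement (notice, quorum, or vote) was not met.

Valid — all requirements satisfied.

Notice: 96 hours given; 96 required (96 ≥ 96). Satisfied.
Quorum: 8 present (interested directors count toward quorum); quorum is 6. Satisfied.
Vote: the related-party contract with a company controlled by Director Nakamura requires a majority of the disinterested directors present (8 − 2 = 6). A majority of 6 is 4, so 4 affirmative votes are needed; 4 voted in favor. Satisfied.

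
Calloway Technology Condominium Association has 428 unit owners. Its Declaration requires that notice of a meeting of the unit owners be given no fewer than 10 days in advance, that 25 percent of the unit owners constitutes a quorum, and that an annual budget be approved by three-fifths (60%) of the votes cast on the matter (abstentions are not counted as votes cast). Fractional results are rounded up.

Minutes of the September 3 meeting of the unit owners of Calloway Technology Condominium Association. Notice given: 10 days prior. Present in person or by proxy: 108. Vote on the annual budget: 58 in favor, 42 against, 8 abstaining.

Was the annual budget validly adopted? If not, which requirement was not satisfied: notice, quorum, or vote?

Invalid — vote requirement not satisfied.

Notice: 10 days given; 10 required. Satisfied.
Quorum: 25% of 428 = 107; 108 present. Satisfied.
Vote: requires three-fifths of the votes cast (108 − 8 abstaining = 100); 3/5 of 100 = 60, so 60 needed; 58 in favor. Not satisfied.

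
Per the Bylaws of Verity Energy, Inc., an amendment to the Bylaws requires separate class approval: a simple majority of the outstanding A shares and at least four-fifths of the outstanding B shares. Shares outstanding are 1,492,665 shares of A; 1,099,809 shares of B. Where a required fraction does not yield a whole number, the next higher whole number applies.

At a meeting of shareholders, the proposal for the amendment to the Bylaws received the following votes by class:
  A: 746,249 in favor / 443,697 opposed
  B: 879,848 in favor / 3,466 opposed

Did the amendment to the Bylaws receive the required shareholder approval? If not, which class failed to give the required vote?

Not approved — the A shares did not give the required vote.

A: a majority of 1492665 is 746333; 746,333 required, 746,249 in favor — not approved.
B: 4/5 of 1099809 = 879847.20, rounded up to 879848; 879,848 required, 879,848 in favor — approved.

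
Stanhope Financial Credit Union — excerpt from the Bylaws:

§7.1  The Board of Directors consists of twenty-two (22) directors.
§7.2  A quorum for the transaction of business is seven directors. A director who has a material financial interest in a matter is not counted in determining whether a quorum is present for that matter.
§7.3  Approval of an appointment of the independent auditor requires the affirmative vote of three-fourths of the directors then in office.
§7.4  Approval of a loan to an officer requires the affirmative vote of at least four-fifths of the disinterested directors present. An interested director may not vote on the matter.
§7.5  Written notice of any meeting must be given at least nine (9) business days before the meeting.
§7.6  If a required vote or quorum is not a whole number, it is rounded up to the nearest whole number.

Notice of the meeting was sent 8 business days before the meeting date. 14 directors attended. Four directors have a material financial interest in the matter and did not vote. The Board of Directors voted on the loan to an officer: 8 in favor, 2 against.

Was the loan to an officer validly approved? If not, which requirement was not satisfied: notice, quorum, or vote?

Invalid — notice requirement not satisfied.

Notice: 8 business days given; 9 required (8 < 9). Not satisfied.
Quorum: 14 present, but the 4 interested directors do not count, leaving 10. Quorum is 7. Satisfied.
Vote: the loan to an officer requires four-fifths of the disinterested directors present (14 − 4 = 10). 4/5 of 10 = 8, so 8 affirmative votes are needed; 8 voted in favor. Satisfied.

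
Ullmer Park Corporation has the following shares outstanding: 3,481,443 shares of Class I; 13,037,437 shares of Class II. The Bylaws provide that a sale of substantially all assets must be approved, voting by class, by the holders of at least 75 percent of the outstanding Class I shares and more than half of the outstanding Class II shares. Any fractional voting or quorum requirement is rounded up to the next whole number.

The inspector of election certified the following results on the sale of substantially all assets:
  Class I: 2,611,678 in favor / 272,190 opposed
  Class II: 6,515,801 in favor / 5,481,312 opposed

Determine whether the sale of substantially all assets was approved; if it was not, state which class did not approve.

Not approved — the Class II shares did not give the required vote.

Class I: 3/4 of 3481443 = 2611082.25, rounded up to 2611083; 2,611,083 required, 2,611,678 in favor — approved.
Class II: a majority of 13037437 is 6518719; 6,518,719 required, 6,515,801 in favor — not approved.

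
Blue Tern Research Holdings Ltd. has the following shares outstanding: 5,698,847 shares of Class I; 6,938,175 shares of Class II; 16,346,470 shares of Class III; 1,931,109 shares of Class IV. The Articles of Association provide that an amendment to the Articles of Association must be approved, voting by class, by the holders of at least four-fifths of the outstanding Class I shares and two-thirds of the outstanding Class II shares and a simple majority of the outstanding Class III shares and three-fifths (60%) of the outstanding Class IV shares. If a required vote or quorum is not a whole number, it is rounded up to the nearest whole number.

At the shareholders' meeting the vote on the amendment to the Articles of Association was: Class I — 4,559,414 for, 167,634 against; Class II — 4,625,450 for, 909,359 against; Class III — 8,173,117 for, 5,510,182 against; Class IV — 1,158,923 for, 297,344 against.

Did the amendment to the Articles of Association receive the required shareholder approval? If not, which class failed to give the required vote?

Class I: 4/5 of 5698847 = 4559077.60, rounded up to 4559078; 4,559,078 required, 4,559,414 in favor — approved.
Class II: 2/3 of 6938175 = 4625450; 4,625,450 required, 4,625,450 in favor — approved.
Class III: a majority of 16346470 is 8173236; 8,173,236 required, 8,173,117 in favor — not approved.
Class IV: 3/5 of 1931109 = 1158665.40, rounded up to 1158666; 1,158,666 required, 1,158,923 in favor — approved.

Not approved — the Class III shares did not give the required vote.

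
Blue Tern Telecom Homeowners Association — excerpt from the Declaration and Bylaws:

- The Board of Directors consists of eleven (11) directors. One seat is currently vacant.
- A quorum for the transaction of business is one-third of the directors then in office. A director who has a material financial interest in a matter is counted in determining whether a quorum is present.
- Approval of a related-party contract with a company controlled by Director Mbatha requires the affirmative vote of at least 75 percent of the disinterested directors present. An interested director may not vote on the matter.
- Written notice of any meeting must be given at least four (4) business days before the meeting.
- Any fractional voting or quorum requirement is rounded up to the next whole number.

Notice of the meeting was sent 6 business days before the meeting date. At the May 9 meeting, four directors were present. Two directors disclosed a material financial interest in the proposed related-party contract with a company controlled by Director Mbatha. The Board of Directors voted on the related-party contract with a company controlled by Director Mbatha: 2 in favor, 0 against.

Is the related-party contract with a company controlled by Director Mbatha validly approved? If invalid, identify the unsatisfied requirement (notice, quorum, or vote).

Notice: 6 business days given; 4 required (6 ≥ 4). Satisfied.
Quorum: 4 present (interested directors count toward quorum); quorum is 4. Satisfied.
Vote: the related-party contract with a company controlled by Director Mbatha requires three-fourths of the disinterested directors present (4 − 2 = 2). 3/4 of 2 = 1.50, rounded up to 2, so 2 affirmative votes are needed; 2 voted in favor. Satisfied.

Valid — all requirements satisfied.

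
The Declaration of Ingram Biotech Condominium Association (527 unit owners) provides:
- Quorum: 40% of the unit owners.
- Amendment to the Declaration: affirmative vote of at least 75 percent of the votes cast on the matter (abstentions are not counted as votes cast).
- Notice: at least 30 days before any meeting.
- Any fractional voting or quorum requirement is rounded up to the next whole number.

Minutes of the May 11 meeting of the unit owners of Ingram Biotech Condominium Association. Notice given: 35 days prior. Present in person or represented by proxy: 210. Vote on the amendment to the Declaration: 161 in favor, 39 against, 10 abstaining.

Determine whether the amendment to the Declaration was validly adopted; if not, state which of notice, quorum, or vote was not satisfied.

Notice: 35 days given; 30 required. Satisfied.
Quorum: 40% of 527 = 210.80, rounded up to 211; 210 present. Not satisfied.
Vote: requires three-fourths of the votes cast (210 − 10 abstaining = 200); 3/4 of 200 = 150, so 150 needed; 161 in favor. Satisfied.

Invalid — quorum requirement not satisfied.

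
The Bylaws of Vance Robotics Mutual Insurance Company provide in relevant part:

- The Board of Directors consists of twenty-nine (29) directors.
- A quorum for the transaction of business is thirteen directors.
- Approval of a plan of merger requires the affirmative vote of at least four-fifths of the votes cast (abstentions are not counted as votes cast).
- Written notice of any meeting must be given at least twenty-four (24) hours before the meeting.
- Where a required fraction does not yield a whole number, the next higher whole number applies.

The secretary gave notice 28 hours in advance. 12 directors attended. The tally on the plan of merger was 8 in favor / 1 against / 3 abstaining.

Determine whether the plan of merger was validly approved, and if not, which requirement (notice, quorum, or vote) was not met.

Notice: 28 hours given; 24 required (28 ≥ 24). Satisfied.
Quorum: 12 present; quorum is 13. Not satisfied.
Vote: the plan of merger requires four-fifths of the votes cast (12 present − 3 abstaining = 9). 4/5 of 9 = 7.20, rounded up to 8, so 8 affirmative votes are needed; 8 voted in favor. Satisfied. (Moot — without a quorum no business can be validly transacted.)

Invalid — quorum requirement not satisfied.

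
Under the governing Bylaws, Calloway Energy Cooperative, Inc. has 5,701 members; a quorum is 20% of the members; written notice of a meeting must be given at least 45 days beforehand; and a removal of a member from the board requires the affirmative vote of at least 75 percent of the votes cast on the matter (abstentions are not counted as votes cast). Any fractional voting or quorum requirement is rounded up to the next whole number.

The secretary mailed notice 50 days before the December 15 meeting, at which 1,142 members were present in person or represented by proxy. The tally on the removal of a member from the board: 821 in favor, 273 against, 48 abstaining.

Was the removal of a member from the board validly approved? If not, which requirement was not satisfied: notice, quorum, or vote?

Valid — all requirements satisfied.

Notice: 50 days given; 45 required. Satisfied.
Quorum: 20% of 5,701 = 1,140.20, rounded up to 1,141; 1,142 present. Satisfied.
Vote: requires three-fourths of the votes cast (1,142 − 48 abstaining = 1,094); 3/4 of 1094 = 820.50, rounded up to 821, so 821 needed; 821 in favor. Satisfied.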